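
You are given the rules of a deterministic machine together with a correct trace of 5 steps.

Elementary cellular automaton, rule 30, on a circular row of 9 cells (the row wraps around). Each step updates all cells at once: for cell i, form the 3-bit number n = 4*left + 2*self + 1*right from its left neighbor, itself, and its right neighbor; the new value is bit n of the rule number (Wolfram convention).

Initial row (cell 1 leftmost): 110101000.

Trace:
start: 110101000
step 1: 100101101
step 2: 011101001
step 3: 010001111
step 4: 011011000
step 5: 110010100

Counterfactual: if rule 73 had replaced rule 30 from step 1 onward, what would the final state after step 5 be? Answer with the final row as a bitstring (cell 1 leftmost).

110111110

(re-executing steps 1..5 under rule 73; state before step 1: 110101000)
step 1: 110000010
step 2: 110111000
step 3: 110101010
step 4: 110000000
step 5: 110111110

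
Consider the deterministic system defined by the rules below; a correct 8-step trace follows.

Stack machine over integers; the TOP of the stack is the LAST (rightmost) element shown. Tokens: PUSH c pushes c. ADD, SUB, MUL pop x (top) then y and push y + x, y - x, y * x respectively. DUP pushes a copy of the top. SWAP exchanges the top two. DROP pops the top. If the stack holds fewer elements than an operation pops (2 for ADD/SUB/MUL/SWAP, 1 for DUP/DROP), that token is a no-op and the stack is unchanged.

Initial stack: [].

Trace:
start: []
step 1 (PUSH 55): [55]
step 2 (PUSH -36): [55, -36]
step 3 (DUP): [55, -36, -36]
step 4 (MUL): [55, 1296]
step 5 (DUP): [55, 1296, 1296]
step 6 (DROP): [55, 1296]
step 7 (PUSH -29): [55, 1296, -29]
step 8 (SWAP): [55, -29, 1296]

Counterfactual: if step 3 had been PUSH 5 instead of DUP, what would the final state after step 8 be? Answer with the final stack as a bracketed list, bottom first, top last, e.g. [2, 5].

[55, -29, -180]

(re-executing from step 3 with the substitution; state before step 3: [55, -36])
step 3 (PUSH 5): [55, -36, 5]
step 4 (MUL): [55, -180]
step 5 (DUP): [55, -180, -180]
step 6 (DROP): [55, -180]
step 7 (PUSH -29): [55, -180, -29]
step 8 (SWAP): [55, -29, -180]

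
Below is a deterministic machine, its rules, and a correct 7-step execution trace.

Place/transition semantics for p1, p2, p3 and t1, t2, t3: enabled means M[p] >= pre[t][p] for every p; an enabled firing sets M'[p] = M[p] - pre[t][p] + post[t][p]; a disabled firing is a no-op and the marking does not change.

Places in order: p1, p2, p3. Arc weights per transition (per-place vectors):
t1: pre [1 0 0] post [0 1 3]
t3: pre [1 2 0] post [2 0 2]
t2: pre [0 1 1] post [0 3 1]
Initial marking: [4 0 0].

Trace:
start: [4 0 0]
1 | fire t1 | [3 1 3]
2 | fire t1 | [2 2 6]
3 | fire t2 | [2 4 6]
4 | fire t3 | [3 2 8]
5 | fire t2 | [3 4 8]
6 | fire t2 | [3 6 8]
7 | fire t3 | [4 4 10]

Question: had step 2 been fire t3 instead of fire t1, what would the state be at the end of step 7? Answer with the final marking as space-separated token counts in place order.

5 3 7

(re-executing from step 2 with the substitution; state before step 2: [3 1 3])
2 | fire t3 | [3 1 3]
3 | fire t2 | [3 3 3]
4 | fire t3 | [4 1 5]
5 | fire t2 | [4 3 5]
6 | fire t2 | [4 5 5]
7 | fire t3 | [5 3 7]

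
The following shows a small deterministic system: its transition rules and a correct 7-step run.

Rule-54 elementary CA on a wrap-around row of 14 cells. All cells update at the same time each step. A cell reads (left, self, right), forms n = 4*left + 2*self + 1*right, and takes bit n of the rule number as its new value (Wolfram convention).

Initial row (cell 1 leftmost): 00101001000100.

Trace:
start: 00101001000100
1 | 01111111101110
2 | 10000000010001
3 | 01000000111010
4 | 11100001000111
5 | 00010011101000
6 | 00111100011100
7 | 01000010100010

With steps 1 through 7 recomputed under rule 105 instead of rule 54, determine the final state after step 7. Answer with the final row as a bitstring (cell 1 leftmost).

11011010111101

(re-executing steps 1..7 under rule 105; state before step 1: 00101001000100)
1 | 10010000010001
2 | 10000111000101
3 | 10110101010011
4 | 11111010100010
5 | 10001101001001
6 | 10101110000001
7 | 11011010111101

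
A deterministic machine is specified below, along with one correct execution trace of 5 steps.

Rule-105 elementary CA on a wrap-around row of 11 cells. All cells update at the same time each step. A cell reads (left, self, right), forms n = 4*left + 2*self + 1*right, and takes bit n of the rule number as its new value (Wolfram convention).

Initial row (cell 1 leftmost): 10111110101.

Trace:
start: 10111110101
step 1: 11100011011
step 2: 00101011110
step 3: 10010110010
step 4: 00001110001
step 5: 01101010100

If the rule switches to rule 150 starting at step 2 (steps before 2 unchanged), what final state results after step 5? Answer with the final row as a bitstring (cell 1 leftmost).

01101010100

(re-executing steps 2..5 under rule 150; state before step 2: 11100011011)
step 2: 11010100001
step 3: 10010110010
step 4: 11110001110
step 5: 01101010100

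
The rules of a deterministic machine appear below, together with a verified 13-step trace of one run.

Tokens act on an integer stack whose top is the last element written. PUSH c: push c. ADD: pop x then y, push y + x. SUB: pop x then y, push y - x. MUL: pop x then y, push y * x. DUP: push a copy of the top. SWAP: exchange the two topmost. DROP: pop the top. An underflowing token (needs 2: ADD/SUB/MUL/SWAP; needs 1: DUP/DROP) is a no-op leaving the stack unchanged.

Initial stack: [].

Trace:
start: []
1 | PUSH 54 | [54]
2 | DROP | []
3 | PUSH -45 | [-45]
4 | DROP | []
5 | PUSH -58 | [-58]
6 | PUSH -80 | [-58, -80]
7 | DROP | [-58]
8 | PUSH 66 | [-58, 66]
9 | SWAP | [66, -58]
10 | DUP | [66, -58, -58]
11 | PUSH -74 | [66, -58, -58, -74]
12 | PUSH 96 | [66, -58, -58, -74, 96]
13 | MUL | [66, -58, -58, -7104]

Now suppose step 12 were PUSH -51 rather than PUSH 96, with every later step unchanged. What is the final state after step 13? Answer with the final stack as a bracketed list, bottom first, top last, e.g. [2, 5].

[66, -58, -58, 3774]

(re-executing from step 12 with the substitution; state before step 12: [66, -58, -58, -74])
12 | PUSH -51 | [66, -58, -58, -74, -51]
13 | MUL | [66, -58, -58, 3774]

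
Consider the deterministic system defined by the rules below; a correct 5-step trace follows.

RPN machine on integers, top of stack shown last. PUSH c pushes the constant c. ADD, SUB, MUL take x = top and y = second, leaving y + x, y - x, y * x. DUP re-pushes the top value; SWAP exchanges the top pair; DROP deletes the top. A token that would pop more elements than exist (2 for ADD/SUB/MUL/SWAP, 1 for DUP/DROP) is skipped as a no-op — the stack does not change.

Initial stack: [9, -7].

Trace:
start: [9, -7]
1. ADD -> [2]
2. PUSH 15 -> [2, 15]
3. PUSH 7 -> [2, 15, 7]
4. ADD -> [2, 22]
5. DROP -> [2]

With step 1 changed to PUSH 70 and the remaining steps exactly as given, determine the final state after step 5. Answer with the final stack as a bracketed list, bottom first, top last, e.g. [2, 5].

(re-executing from step 1 with the substitution; state before step 1: [9, -7])
1. PUSH 70 -> [9, -7, 70]
2. PUSH 15 -> [9, -7, 70, 15]
3. PUSH 7 -> [9, -7, 70, 15, 7]
4. ADD -> [9, -7, 70, 22]
5. DROP -> [9, -7, 70]

[9, -7, 70]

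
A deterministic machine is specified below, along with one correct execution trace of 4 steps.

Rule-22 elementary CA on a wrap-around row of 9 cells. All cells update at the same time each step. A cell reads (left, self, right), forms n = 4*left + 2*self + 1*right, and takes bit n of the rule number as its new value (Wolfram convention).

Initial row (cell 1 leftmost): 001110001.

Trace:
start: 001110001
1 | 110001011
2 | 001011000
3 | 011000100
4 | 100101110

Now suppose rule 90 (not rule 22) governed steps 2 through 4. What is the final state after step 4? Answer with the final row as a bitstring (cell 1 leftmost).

001111101

(re-executing steps 2..4 under rule 90; state before step 2: 110001011)
2 | 011010010
3 | 111001101
4 | 001111101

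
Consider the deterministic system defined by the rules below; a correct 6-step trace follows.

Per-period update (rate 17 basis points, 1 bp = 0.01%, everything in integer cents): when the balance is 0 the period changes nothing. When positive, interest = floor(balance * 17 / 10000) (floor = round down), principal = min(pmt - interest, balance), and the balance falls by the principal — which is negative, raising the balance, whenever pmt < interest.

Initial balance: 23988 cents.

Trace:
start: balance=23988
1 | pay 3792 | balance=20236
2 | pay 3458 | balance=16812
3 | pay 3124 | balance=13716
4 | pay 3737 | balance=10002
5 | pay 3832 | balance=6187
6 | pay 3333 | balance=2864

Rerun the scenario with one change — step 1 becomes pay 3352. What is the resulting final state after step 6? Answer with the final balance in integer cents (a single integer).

3308

(re-executing from step 1 with the substitution; state before step 1: balance=23988)
1 | pay 3352 | balance=20676
2 | pay 3458 | balance=17253
3 | pay 3124 | balance=14158
4 | pay 3737 | balance=10445
5 | pay 3832 | balance=6630
6 | pay 3333 | balance=3308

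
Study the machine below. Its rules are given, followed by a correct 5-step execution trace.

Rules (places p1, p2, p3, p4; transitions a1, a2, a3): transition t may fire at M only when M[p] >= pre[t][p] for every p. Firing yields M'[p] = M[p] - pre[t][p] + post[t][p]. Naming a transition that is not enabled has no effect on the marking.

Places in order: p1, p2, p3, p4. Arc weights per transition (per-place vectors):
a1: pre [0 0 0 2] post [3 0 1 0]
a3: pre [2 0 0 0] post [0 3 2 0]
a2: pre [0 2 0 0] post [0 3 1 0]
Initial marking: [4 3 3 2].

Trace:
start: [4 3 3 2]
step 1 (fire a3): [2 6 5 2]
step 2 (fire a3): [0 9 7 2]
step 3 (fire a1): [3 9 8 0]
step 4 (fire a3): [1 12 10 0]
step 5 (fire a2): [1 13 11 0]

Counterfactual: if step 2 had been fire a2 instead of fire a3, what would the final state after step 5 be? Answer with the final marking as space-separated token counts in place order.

3 11 10 0

(re-executing from step 2 with the substitution; state before step 2: [2 6 5 2])
step 2 (fire a2): [2 7 6 2]
step 3 (fire a1): [5 7 7 0]
step 4 (fire a3): [3 10 9 0]
step 5 (fire a2): [3 11 10 0]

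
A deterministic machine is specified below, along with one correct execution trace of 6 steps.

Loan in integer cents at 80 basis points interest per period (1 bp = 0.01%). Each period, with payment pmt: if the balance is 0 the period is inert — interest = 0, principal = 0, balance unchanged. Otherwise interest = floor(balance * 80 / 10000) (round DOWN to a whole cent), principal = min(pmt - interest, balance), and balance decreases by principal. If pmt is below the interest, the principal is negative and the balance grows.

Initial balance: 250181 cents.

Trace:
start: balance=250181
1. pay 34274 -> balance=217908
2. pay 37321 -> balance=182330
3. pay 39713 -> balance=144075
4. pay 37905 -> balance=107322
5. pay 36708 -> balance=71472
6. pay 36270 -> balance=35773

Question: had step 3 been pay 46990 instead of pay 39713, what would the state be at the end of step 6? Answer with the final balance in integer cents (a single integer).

(re-executing from step 3 with the substitution; state before step 3: balance=182330)
3. pay 46990 -> balance=136798
4. pay 37905 -> balance=99987
5. pay 36708 -> balance=64078
6. pay 36270 -> balance=28320

28320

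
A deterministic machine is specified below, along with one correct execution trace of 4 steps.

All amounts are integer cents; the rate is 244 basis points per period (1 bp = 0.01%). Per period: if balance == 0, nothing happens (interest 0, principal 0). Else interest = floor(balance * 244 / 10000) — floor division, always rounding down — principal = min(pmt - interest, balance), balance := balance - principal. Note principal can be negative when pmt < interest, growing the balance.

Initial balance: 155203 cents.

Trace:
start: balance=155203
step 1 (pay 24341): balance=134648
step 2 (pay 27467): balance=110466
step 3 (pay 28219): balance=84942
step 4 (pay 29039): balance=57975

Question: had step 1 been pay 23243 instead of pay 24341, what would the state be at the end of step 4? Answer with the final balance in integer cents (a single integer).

59155

(re-executing from step 1 with the substitution; state before step 1: balance=155203)
step 1 (pay 23243): balance=135746
step 2 (pay 27467): balance=111591
step 3 (pay 28219): balance=86094
step 4 (pay 29039): balance=59155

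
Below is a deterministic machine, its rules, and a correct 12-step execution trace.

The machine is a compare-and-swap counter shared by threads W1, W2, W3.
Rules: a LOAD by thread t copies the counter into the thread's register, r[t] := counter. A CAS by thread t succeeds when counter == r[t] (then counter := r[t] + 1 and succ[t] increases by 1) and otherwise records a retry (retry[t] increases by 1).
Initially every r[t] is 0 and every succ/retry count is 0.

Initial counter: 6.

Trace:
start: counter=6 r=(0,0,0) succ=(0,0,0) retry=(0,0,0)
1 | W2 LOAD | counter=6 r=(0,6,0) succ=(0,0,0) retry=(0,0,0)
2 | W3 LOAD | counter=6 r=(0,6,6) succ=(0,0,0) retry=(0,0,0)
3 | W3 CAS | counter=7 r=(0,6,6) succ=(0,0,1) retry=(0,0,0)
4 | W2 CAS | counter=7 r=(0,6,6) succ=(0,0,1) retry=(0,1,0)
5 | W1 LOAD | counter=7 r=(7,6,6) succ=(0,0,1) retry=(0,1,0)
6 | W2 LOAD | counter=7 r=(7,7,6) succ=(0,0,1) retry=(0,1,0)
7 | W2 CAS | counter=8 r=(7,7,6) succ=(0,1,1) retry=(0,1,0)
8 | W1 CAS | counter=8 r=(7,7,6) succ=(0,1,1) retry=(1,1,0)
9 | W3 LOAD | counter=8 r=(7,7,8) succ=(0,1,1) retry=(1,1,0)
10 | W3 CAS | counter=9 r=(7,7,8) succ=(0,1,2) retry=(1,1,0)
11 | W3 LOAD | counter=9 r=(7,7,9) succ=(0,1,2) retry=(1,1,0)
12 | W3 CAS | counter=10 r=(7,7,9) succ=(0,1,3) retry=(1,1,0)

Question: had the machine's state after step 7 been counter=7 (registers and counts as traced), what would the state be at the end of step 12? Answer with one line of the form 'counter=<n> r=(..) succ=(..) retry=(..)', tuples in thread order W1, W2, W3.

state after step 7 := counter=7 r=(7,7,6) succ=(0,1,1) retry=(0,1,0)
8 | W1 CAS | counter=8 r=(7,7,6) succ=(1,1,1) retry=(0,1,0)
9 | W3 LOAD | counter=8 r=(7,7,8) succ=(1,1,1) retry=(0,1,0)
10 | W3 CAS | counter=9 r=(7,7,8) succ=(1,1,2) retry=(0,1,0)
11 | W3 LOAD | counter=9 r=(7,7,9) succ=(1,1,2) retry=(0,1,0)
12 | W3 CAS | counter=10 r=(7,7,9) succ=(1,1,3) retry=(0,1,0)

counter=10 r=(7,7,9) succ=(1,1,3) retry=(0,1,0)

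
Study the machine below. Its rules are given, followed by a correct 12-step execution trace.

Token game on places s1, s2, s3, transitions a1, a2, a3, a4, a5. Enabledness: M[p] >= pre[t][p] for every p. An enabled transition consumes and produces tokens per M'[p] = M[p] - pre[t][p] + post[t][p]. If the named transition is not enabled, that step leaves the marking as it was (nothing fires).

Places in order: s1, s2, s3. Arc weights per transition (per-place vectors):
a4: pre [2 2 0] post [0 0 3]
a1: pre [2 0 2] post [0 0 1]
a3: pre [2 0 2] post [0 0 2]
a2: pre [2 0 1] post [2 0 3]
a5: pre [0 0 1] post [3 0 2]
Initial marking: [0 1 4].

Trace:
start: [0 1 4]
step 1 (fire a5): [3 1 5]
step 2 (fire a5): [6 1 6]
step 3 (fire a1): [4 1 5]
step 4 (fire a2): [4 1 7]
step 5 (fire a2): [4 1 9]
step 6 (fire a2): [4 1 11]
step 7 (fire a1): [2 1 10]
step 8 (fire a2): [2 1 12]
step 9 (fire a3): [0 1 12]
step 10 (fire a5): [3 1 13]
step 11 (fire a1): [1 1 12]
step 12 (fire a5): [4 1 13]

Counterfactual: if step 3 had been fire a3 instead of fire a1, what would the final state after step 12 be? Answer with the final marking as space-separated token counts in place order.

4 1 14

(re-executing from step 3 with the substitution; state before step 3: [6 1 6])
step 3 (fire a3): [4 1 6]
step 4 (fire a2): [4 1 8]
step 5 (fire a2): [4 1 10]
step 6 (fire a2): [4 1 12]
step 7 (fire a1): [2 1 11]
step 8 (fire a2): [2 1 13]
step 9 (fire a3): [0 1 13]
step 10 (fire a5): [3 1 14]
step 11 (fire a1): [1 1 13]
step 12 (fire a5): [4 1 14]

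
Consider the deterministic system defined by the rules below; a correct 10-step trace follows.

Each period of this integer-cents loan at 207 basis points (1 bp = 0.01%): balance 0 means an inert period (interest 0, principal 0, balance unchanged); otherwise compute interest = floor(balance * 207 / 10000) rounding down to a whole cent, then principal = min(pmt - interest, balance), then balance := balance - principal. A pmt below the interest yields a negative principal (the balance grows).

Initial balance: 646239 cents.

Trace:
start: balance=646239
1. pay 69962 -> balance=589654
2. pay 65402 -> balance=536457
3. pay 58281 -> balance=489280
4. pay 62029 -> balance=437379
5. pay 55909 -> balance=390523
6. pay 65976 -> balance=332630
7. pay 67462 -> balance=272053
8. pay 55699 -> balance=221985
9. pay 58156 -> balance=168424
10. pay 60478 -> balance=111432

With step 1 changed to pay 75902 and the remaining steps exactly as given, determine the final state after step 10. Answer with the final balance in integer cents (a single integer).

104291

(re-executing from step 1 with the substitution; state before step 1: balance=646239)
1. pay 75902 -> balance=583714
2. pay 65402 -> balance=530394
3. pay 58281 -> balance=483092
4. pay 62029 -> balance=431063
5. pay 55909 -> balance=384077
6. pay 65976 -> balance=326051
7. pay 67462 -> balance=265338
8. pay 55699 -> balance=215131
9. pay 58156 -> balance=161428
10. pay 60478 -> balance=104291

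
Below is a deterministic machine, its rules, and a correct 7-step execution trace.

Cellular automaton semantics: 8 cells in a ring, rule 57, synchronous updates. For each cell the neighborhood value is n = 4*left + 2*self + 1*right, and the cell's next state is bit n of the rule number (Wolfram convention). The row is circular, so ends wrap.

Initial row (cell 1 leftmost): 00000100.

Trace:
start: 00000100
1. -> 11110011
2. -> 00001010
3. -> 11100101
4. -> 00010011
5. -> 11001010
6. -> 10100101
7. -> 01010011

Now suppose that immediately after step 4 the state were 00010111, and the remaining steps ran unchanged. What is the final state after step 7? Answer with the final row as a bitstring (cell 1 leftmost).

01010101

state after step 4 := 00010111
5. -> 11001100
6. -> 10101010
7. -> 01010101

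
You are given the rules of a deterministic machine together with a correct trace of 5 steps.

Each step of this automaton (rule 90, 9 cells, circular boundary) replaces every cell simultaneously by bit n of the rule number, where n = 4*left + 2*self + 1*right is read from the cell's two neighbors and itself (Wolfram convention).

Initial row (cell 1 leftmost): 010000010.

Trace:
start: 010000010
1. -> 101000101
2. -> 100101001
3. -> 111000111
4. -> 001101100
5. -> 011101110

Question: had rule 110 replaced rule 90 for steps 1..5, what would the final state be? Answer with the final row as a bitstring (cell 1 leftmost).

111101001

(re-executing steps 1..5 under rule 110; state before step 1: 010000010)
1. -> 110000110
2. -> 110001111
3. -> 010011000
4. -> 110111000
5. -> 111101001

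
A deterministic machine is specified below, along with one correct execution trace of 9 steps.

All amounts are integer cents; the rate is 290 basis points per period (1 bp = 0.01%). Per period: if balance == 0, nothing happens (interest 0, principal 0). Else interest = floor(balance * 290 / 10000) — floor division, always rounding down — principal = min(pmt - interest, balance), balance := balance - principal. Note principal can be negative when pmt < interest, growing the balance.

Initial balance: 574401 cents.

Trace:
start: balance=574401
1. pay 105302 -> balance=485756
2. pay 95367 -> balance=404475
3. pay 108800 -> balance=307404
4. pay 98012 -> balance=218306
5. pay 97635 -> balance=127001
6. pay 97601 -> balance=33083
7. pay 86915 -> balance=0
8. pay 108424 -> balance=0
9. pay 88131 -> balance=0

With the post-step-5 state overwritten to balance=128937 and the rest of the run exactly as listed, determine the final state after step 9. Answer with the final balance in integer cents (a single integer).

0

state after step 5 := balance=128937
6. pay 97601 -> balance=35075
7. pay 86915 -> balance=0
8. pay 108424 -> balance=0
9. pay 88131 -> balance=0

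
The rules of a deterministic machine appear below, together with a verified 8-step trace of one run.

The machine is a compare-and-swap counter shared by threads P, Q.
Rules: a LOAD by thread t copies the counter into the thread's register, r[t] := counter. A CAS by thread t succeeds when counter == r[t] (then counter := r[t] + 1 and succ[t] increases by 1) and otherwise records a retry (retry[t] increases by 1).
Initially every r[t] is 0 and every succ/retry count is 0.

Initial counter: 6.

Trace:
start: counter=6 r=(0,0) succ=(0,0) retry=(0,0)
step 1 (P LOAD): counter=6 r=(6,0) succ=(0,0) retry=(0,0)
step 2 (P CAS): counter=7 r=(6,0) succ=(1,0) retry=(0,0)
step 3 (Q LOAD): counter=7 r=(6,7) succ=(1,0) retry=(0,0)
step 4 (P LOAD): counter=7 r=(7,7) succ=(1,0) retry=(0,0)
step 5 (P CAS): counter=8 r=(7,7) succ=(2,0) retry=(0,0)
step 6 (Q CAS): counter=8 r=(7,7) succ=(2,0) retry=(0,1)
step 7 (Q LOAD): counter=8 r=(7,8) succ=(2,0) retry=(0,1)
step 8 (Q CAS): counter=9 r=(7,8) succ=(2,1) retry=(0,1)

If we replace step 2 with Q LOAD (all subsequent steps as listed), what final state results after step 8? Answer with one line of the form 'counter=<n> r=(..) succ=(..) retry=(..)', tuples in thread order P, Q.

counter=8 r=(6,7) succ=(1,1) retry=(0,1)

(re-executing from step 2 with the substitution; state before step 2: counter=6 r=(6,0) succ=(0,0) retry=(0,0))
step 2 (Q LOAD): counter=6 r=(6,6) succ=(0,0) retry=(0,0)
step 3 (Q LOAD): counter=6 r=(6,6) succ=(0,0) retry=(0,0)
step 4 (P LOAD): counter=6 r=(6,6) succ=(0,0) retry=(0,0)
step 5 (P CAS): counter=7 r=(6,6) succ=(1,0) retry=(0,0)
step 6 (Q CAS): counter=7 r=(6,6) succ=(1,0) retry=(0,1)
step 7 (Q LOAD): counter=7 r=(6,7) succ=(1,0) retry=(0,1)
step 8 (Q CAS): counter=8 r=(6,7) succ=(1,1) retry=(0,1)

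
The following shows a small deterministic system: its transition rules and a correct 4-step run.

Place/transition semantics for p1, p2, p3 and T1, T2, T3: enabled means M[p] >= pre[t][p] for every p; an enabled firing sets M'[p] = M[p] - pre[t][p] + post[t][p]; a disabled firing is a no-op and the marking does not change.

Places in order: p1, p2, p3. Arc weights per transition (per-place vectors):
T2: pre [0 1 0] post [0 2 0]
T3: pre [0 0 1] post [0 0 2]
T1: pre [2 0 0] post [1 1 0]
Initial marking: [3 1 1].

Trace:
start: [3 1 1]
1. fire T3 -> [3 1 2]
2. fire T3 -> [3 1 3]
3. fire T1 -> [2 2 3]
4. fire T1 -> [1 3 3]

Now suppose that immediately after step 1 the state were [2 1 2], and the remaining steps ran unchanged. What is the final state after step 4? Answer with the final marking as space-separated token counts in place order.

1 2 3

state after step 1 := [2 1 2]
2. fire T3 -> [2 1 3]
3. fire T1 -> [1 2 3]
4. fire T1 -> [1 2 3]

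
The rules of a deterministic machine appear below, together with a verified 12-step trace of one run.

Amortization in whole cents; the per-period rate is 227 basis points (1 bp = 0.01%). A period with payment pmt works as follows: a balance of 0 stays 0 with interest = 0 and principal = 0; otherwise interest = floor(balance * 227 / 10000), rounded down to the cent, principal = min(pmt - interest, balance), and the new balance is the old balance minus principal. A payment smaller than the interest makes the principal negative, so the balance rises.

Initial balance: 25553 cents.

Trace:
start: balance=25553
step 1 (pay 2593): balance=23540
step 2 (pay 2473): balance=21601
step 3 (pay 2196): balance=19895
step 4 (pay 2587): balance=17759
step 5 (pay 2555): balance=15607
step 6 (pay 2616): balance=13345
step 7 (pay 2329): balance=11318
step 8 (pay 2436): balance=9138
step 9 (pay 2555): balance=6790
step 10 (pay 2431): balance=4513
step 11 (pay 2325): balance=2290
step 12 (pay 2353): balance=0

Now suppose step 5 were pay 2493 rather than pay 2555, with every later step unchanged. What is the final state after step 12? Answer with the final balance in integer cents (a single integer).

61

(re-executing from step 5 with the substitution; state before step 5: balance=17759)
step 5 (pay 2493): balance=15669
step 6 (pay 2616): balance=13408
step 7 (pay 2329): balance=11383
step 8 (pay 2436): balance=9205
step 9 (pay 2555): balance=6858
step 10 (pay 2431): balance=4582
step 11 (pay 2325): balance=2361
step 12 (pay 2353): balance=61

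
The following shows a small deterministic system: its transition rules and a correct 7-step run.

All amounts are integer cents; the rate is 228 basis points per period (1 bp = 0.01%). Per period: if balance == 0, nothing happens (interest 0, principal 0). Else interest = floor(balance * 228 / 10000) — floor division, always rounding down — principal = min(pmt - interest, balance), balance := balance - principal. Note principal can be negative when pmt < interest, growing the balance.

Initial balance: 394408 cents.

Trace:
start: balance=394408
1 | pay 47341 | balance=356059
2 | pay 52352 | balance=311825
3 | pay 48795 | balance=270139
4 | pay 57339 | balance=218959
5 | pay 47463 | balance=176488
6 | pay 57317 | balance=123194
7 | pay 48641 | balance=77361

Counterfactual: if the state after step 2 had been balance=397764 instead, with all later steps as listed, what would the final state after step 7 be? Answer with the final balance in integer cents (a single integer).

state after step 2 := balance=397764
3 | pay 48795 | balance=358038
4 | pay 57339 | balance=308862
5 | pay 47463 | balance=268441
6 | pay 57317 | balance=217244
7 | pay 48641 | balance=173556

173556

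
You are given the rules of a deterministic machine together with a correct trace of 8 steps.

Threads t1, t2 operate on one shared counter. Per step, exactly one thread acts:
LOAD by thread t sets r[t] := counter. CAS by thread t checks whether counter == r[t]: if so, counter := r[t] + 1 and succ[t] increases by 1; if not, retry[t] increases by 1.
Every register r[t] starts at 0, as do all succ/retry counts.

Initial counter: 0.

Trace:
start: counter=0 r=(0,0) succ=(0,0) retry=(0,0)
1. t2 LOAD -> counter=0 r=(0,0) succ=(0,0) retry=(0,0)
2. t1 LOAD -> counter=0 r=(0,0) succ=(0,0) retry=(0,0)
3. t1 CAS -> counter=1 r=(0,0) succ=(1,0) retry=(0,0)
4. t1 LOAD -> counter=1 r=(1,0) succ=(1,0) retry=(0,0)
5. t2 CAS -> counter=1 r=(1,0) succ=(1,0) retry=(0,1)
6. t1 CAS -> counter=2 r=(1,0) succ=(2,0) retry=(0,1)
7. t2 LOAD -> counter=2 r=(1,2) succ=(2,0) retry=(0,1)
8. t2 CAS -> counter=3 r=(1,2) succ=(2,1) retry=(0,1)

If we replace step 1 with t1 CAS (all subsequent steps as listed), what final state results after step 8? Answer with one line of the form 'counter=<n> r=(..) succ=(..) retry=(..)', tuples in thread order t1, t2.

(re-executing from step 1 with the substitution; state before step 1: counter=0 r=(0,0) succ=(0,0) retry=(0,0))
1. t1 CAS -> counter=1 r=(0,0) succ=(1,0) retry=(0,0)
2. t1 LOAD -> counter=1 r=(1,0) succ=(1,0) retry=(0,0)
3. t1 CAS -> counter=2 r=(1,0) succ=(2,0) retry=(0,0)
4. t1 LOAD -> counter=2 r=(2,0) succ=(2,0) retry=(0,0)
5. t2 CAS -> counter=2 r=(2,0) succ=(2,0) retry=(0,1)
6. t1 CAS -> counter=3 r=(2,0) succ=(3,0) retry=(0,1)
7. t2 LOAD -> counter=3 r=(2,3) succ=(3,0) retry=(0,1)
8. t2 CAS -> counter=4 r=(2,3) succ=(3,1) retry=(0,1)

counter=4 r=(2,3) succ=(3,1) retry=(0,1)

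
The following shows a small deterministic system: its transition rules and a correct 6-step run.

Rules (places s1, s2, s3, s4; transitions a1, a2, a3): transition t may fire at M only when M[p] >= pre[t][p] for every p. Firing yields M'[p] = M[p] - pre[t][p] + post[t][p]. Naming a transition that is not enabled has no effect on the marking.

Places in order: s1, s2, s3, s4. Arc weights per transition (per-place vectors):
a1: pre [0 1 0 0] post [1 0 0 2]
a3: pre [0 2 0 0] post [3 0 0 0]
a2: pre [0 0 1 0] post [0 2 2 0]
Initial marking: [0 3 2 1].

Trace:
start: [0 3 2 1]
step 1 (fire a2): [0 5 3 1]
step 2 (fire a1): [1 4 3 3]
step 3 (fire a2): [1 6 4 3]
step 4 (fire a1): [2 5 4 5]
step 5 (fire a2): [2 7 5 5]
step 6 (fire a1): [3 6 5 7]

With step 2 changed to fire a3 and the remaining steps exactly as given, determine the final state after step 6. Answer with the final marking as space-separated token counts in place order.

(re-executing from step 2 with the substitution; state before step 2: [0 5 3 1])
step 2 (fire a3): [3 3 3 1]
step 3 (fire a2): [3 5 4 1]
step 4 (fire a1): [4 4 4 3]
step 5 (fire a2): [4 6 5 3]
step 6 (fire a1): [5 5 5 5]

5 5 5 5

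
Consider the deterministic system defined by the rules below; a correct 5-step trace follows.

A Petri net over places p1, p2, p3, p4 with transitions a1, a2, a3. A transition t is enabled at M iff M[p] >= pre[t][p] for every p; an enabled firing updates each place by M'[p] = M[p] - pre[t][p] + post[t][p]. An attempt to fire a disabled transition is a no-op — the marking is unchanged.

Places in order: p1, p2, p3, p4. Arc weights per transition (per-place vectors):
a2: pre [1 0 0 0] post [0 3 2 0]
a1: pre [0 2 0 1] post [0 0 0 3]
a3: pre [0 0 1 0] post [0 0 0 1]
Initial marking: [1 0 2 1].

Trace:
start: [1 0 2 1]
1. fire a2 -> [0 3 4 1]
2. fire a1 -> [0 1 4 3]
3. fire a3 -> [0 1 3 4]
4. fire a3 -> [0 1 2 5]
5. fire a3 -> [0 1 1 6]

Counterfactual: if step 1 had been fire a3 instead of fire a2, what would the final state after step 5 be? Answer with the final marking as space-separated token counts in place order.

(re-executing from step 1 with the substitution; state before step 1: [1 0 2 1])
1. fire a3 -> [1 0 1 2]
2. fire a1 -> [1 0 1 2]
3. fire a3 -> [1 0 0 3]
4. fire a3 -> [1 0 0 3]
5. fire a3 -> [1 0 0 3]

1 0 0 3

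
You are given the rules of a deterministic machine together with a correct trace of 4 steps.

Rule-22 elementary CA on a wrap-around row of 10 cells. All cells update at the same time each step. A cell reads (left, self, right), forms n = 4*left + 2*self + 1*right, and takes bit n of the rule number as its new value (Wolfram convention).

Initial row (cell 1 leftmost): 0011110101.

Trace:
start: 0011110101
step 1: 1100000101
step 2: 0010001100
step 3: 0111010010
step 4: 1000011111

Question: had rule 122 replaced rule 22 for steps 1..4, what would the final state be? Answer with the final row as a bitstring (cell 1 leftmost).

0011001100

(re-executing steps 1..4 under rule 122; state before step 1: 0011110101)
step 1: 1110011010
step 2: 1011111101
step 3: 1110000111
step 4: 0011001100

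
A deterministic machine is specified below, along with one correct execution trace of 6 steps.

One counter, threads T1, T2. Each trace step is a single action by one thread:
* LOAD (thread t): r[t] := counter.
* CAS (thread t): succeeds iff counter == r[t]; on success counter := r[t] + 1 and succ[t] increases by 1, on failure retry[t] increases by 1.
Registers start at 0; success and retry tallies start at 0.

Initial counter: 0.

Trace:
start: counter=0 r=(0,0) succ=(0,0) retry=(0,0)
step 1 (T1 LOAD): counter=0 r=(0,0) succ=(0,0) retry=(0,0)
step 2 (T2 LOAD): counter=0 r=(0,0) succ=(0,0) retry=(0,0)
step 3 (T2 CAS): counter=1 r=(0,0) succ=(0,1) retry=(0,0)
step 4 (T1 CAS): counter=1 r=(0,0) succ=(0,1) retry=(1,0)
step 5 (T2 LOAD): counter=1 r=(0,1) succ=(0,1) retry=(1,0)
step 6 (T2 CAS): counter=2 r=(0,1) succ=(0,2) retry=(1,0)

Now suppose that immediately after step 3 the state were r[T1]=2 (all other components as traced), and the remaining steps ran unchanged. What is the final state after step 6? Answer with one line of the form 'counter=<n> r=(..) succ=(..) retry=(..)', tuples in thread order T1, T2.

state after step 3 := counter=1 r=(2,0) succ=(0,1) retry=(0,0)
step 4 (T1 CAS): counter=1 r=(2,0) succ=(0,1) retry=(1,0)
step 5 (T2 LOAD): counter=1 r=(2,1) succ=(0,1) retry=(1,0)
step 6 (T2 CAS): counter=2 r=(2,1) succ=(0,2) retry=(1,0)

counter=2 r=(2,1) succ=(0,2) retry=(1,0)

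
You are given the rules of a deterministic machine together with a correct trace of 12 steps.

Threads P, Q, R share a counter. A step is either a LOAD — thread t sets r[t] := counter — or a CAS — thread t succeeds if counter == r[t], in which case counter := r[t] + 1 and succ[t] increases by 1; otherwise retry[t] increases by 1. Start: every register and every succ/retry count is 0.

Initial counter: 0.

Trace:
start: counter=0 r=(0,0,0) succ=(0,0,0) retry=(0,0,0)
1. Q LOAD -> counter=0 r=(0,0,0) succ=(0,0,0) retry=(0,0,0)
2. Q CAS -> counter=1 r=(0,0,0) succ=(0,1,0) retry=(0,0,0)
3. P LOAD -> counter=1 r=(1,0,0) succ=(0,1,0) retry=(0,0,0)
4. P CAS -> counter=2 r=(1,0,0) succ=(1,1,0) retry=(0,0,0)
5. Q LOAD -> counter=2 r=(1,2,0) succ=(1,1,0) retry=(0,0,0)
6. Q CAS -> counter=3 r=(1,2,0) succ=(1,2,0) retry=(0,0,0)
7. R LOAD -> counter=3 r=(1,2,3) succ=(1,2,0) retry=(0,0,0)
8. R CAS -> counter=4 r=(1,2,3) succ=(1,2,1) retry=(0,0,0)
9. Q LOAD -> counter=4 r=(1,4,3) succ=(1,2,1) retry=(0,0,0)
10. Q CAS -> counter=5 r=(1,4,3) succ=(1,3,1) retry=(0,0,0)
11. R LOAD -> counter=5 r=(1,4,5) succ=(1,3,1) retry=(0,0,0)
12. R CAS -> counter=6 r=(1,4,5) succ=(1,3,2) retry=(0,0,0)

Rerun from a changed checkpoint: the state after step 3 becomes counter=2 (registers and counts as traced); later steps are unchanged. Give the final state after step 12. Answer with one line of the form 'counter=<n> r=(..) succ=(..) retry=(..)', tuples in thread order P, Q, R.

counter=6 r=(1,4,5) succ=(0,3,2) retry=(1,0,0)

state after step 3 := counter=2 r=(1,0,0) succ=(0,1,0) retry=(0,0,0)
4. P CAS -> counter=2 r=(1,0,0) succ=(0,1,0) retry=(1,0,0)
5. Q LOAD -> counter=2 r=(1,2,0) succ=(0,1,0) retry=(1,0,0)
6. Q CAS -> counter=3 r=(1,2,0) succ=(0,2,0) retry=(1,0,0)
7. R LOAD -> counter=3 r=(1,2,3) succ=(0,2,0) retry=(1,0,0)
8. R CAS -> counter=4 r=(1,2,3) succ=(0,2,1) retry=(1,0,0)
9. Q LOAD -> counter=4 r=(1,4,3) succ=(0,2,1) retry=(1,0,0)
10. Q CAS -> counter=5 r=(1,4,3) succ=(0,3,1) retry=(1,0,0)
11. R LOAD -> counter=5 r=(1,4,5) succ=(0,3,1) retry=(1,0,0)
12. R CAS -> counter=6 r=(1,4,5) succ=(0,3,2) retry=(1,0,0)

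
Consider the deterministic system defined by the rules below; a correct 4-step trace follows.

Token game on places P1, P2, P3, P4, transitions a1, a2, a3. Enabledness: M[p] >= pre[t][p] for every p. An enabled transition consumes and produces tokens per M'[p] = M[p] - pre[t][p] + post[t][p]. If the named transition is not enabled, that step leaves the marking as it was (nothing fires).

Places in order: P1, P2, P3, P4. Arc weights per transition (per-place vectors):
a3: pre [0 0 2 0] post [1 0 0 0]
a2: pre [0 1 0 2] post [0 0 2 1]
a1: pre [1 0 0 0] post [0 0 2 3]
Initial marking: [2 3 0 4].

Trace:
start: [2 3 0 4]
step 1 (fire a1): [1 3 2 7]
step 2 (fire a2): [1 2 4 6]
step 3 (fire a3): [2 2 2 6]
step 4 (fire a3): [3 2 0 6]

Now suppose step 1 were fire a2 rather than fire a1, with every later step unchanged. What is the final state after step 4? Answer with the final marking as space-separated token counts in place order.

4 1 0 2

(re-executing from step 1 with the substitution; state before step 1: [2 3 0 4])
step 1 (fire a2): [2 2 2 3]
step 2 (fire a2): [2 1 4 2]
step 3 (fire a3): [3 1 2 2]
step 4 (fire a3): [4 1 0 2]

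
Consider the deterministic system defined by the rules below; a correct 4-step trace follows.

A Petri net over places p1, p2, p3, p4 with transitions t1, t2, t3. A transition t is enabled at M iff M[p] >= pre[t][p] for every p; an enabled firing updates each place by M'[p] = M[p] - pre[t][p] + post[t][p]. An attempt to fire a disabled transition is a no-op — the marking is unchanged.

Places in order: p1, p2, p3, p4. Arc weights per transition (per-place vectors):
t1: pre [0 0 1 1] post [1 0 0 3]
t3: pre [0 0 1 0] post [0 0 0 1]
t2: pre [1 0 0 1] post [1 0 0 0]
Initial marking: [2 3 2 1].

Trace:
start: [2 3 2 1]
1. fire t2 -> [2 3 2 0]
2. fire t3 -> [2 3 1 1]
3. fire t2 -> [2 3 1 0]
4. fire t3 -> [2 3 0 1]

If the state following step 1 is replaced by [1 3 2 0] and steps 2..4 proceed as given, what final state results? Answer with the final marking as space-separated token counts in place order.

state after step 1 := [1 3 2 0]
2. fire t3 -> [1 3 1 1]
3. fire t2 -> [1 3 1 0]
4. fire t3 -> [1 3 0 1]

1 3 0 1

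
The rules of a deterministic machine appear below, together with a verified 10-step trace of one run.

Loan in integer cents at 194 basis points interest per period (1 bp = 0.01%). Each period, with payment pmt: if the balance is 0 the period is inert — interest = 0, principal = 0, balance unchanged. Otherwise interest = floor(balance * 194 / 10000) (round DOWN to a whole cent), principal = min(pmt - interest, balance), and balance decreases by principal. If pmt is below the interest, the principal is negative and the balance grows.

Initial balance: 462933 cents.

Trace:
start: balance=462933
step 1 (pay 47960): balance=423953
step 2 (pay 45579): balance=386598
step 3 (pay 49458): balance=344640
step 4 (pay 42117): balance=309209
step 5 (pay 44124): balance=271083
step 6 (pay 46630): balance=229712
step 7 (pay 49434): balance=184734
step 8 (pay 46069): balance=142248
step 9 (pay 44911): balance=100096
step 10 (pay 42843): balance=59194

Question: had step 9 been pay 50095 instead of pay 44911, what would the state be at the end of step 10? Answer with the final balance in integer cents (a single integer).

(re-executing from step 9 with the substitution; state before step 9: balance=142248)
step 9 (pay 50095): balance=94912
step 10 (pay 42843): balance=53910

53910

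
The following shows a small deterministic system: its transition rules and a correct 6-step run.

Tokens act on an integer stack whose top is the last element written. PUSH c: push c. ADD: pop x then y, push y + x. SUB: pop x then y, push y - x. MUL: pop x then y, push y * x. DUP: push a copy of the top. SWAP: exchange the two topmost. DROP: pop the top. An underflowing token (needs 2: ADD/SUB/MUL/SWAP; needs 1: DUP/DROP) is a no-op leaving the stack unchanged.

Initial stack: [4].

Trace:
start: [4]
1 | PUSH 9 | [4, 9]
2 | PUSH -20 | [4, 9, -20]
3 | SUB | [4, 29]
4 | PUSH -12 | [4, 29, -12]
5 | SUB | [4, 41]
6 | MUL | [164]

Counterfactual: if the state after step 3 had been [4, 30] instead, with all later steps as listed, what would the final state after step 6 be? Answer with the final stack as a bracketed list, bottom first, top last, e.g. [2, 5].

state after step 3 := [4, 30]
4 | PUSH -12 | [4, 30, -12]
5 | SUB | [4, 42]
6 | MUL | [168]

[168]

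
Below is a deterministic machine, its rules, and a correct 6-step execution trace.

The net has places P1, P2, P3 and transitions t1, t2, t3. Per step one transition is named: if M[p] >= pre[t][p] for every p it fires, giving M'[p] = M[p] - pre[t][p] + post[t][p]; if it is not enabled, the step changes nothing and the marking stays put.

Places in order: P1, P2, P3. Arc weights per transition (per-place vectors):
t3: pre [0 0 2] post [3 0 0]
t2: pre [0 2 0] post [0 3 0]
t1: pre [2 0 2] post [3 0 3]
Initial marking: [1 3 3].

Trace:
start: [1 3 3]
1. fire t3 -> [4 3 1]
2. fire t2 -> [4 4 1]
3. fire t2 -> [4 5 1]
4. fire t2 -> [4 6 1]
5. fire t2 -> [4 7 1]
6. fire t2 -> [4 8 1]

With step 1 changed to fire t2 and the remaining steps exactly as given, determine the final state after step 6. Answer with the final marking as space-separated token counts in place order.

1 9 3

(re-executing from step 1 with the substitution; state before step 1: [1 3 3])
1. fire t2 -> [1 4 3]
2. fire t2 -> [1 5 3]
3. fire t2 -> [1 6 3]
4. fire t2 -> [1 7 3]
5. fire t2 -> [1 8 3]
6. fire t2 -> [1 9 3]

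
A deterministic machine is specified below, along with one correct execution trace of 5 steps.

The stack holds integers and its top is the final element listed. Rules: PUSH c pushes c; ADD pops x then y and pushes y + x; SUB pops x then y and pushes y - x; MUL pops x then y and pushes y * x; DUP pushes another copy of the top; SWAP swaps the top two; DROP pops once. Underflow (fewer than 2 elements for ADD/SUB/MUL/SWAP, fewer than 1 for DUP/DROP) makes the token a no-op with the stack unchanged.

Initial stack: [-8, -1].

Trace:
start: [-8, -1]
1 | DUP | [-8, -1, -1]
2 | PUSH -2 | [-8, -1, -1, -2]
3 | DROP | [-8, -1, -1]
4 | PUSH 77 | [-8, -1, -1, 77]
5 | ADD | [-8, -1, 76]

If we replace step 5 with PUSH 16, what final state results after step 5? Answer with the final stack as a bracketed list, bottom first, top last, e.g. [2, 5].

[-8, -1, -1, 77, 16]

(re-executing from step 5 with the substitution; state before step 5: [-8, -1, -1, 77])
5 | PUSH 16 | [-8, -1, -1, 77, 16]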